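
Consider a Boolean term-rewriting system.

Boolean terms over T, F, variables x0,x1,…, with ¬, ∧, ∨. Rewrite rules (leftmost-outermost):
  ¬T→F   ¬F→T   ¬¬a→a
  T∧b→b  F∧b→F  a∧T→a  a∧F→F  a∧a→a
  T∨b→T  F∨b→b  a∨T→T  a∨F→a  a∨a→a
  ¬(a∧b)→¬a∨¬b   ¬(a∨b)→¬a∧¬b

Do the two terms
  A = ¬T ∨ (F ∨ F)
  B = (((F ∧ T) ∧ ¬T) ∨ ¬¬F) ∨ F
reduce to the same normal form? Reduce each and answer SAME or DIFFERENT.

Term A:
  start: ¬T ∨ (F ∨ F)
  step 1: F ∨ (F ∨ F)
  step 2: F ∨ F
  step 3: F

Term B:
  start: (((F ∧ T) ∧ ¬T) ∨ ¬¬F) ∨ F
  step 1: ((F ∧ T) ∧ ¬T) ∨ ¬¬F
  step 2: (F ∧ ¬T) ∨ ¬¬F
  step 3: F ∨ ¬¬F
  step 4: ¬¬F
  step 5: F

Answer: SAME — A ⇓ F, B ⇓ F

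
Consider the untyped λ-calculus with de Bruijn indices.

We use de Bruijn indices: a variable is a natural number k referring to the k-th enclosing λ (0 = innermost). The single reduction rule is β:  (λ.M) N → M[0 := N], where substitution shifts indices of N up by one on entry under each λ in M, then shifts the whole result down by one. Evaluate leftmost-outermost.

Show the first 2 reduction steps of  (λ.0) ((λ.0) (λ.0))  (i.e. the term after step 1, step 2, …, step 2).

  start: (λ.0) ((λ.0) (λ.0))
  [1] (λ.0) (λ.0)
  [2] λ.0

Answer: after 2 steps: λ.0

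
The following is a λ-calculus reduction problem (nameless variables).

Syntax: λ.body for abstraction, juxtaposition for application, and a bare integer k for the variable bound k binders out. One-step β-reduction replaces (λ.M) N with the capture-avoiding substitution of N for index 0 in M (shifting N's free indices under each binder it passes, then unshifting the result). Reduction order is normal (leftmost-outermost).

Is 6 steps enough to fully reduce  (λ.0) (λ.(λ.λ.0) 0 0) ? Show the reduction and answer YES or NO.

  start: (λ.0) (λ.(λ.λ.0) 0 0)
  →1  λ.(λ.λ.0) 0 0
  →2  λ.(λ.0) 0
  →3  λ.0

Answer: YES — reaches normal form λ.0 in 3 ≤ 6 steps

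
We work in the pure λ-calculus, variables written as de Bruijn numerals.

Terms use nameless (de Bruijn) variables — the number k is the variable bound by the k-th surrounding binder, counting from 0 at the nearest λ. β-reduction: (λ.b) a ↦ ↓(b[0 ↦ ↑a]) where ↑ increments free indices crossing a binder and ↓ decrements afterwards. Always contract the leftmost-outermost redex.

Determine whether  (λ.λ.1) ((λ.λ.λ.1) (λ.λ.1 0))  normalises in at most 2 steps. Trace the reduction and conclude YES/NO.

  start: (λ.λ.1) ((λ.λ.λ.1) (λ.λ.1 0))
  step 1: λ.(λ.λ.λ.1) (λ.λ.1 0)
  step 2: λ.λ.λ.1

Answer: YES — reaches normal form λ.λ.λ.1 in 2 ≤ 2 steps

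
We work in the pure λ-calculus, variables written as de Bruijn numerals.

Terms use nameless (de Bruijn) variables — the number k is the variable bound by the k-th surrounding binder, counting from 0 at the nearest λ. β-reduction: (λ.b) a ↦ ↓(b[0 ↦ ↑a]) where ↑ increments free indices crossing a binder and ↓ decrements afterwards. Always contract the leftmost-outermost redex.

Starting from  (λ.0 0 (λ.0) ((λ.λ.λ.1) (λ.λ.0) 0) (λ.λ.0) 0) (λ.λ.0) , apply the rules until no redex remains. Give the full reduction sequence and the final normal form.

Answer: normal form = λ.0  (in 8 steps)

Working:
  start: (λ.0 0 (λ.0) ((λ.λ.λ.1) (λ.λ.0) 0) (λ.λ.0) 0) (λ.λ.0)
  →1  (λ.λ.0) (λ.λ.0) (λ.0) ((λ.λ.λ.1) (λ.λ.0) (λ.λ.0)) (λ.λ.0) (λ.λ.0)
  →2  (λ.0) (λ.0) ((λ.λ.λ.1) (λ.λ.0) (λ.λ.0)) (λ.λ.0) (λ.λ.0)
  →3  (λ.0) ((λ.λ.λ.1) (λ.λ.0) (λ.λ.0)) (λ.λ.0) (λ.λ.0)
  →4  (λ.λ.λ.1) (λ.λ.0) (λ.λ.0) (λ.λ.0) (λ.λ.0)
  →5  (λ.λ.1) (λ.λ.0) (λ.λ.0) (λ.λ.0)
  →6  (λ.λ.λ.0) (λ.λ.0) (λ.λ.0)
  →7  (λ.λ.0) (λ.λ.0)
  →8  λ.0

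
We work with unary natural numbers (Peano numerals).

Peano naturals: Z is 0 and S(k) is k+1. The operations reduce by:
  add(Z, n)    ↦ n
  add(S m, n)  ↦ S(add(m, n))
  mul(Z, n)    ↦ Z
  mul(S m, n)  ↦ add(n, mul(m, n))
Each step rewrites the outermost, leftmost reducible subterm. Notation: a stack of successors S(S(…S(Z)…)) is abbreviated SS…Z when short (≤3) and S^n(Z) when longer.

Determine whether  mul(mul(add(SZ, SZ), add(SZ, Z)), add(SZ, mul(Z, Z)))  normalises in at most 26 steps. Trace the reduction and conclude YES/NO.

  start: mul(mul(add(SZ, SZ), add(SZ, Z)), add(SZ, mul(Z, Z)))
  step 1: mul(mul(S(add(Z, SZ)), add(SZ, Z)), add(SZ, mul(Z, Z)))
  step 2: mul(add(add(SZ, Z), mul(add(Z, SZ), add(SZ, Z))), add(SZ, mul(Z, Z)))
  step 3: mul(add(S(add(Z, Z)), mul(add(Z, SZ), add(SZ, Z))), add(SZ, mul(Z, Z)))
  step 4: mul(S(add(add(Z, Z), mul(add(Z, SZ), add(SZ, Z)))), add(SZ, mul(Z, Z)))
  step 5: add(add(SZ, mul(Z, Z)), mul(add(add(Z, Z), mul(add(Z, SZ), add(SZ, Z))), add(SZ, mul(Z, Z))))
  step 6: add(S(add(Z, mul(Z, Z))), mul(add(add(Z, Z), mul(add(Z, SZ), add(SZ, Z))), add(SZ, mul(Z, Z))))
  step 7: S(add(add(Z, mul(Z, Z)), mul(add(add(Z, Z), mul(add(Z, SZ), add(SZ, Z))), add(SZ, mul(Z, Z)))))
  step 8: S(add(mul(Z, Z), mul(add(add(Z, Z), mul(add(Z, SZ), add(SZ, Z))), add(SZ, mul(Z, Z)))))
  step 9: S(add(Z, mul(add(add(Z, Z), mul(add(Z, SZ), add(SZ, Z))), add(SZ, mul(Z, Z)))))
  step 10: S(mul(add(add(Z, Z), mul(add(Z, SZ), add(SZ, Z))), add(SZ, mul(Z, Z))))
  step 11: S(mul(add(Z, mul(add(Z, SZ), add(SZ, Z))), add(SZ, mul(Z, Z))))
  step 12: S(mul(mul(add(Z, SZ), add(SZ, Z)), add(SZ, mul(Z, Z))))
  step 13: S(mul(mul(SZ, add(SZ, Z)), add(SZ, mul(Z, Z))))
  step 14: S(mul(add(add(SZ, Z), mul(Z, add(SZ, Z))), add(SZ, mul(Z, Z))))
  step 15: S(mul(add(S(add(Z, Z)), mul(Z, add(SZ, Z))), add(SZ, mul(Z, Z))))
  step 16: S(mul(S(add(add(Z, Z), mul(Z, add(SZ, Z)))), add(SZ, mul(Z, Z))))
  step 17: S(add(add(SZ, mul(Z, Z)), mul(add(add(Z, Z), mul(Z, add(SZ, Z))), add(SZ, mul(Z, Z)))))
  step 18: S(add(S(add(Z, mul(Z, Z))), mul(add(add(Z, Z), mul(Z, add(SZ, Z))), add(SZ, mul(Z, Z)))))
  step 19: S(S(add(add(Z, mul(Z, Z)), mul(add(add(Z, Z), mul(Z, add(SZ, Z))), add(SZ, mul(Z, Z))))))
  step 20: S(S(add(mul(Z, Z), mul(add(add(Z, Z), mul(Z, add(SZ, Z))), add(SZ, mul(Z, Z))))))
  step 21: S(S(add(Z, mul(add(add(Z, Z), mul(Z, add(SZ, Z))), add(SZ, mul(Z, Z))))))
  step 22: S(S(mul(add(add(Z, Z), mul(Z, add(SZ, Z))), add(SZ, mul(Z, Z)))))
  step 23: S(S(mul(add(Z, mul(Z, add(SZ, Z))), add(SZ, mul(Z, Z)))))
  step 24: S(S(mul(mul(Z, add(SZ, Z)), add(SZ, mul(Z, Z)))))
  step 25: S(S(mul(Z, add(SZ, mul(Z, Z)))))
  step 26: SSZ

Answer: YES — reaches normal form SSZ in 26 ≤ 26 steps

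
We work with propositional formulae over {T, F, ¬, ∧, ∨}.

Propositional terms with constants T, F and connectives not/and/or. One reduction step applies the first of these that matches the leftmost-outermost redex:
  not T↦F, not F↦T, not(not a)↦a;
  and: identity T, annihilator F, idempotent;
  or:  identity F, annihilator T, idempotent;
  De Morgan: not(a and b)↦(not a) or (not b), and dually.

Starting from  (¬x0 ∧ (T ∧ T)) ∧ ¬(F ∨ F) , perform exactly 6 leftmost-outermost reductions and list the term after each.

  start: (¬x0 ∧ (T ∧ T)) ∧ ¬(F ∨ F)
  [1] (¬x0 ∧ T) ∧ ¬(F ∨ F)
  [2] ¬x0 ∧ ¬(F ∨ F)
  [3] ¬x0 ∧ (¬F ∧ ¬F)
  [4] ¬x0 ∧ ¬F
  [5] ¬x0 ∧ T
  [6] ¬x0

Answer: after 6 steps: ¬x0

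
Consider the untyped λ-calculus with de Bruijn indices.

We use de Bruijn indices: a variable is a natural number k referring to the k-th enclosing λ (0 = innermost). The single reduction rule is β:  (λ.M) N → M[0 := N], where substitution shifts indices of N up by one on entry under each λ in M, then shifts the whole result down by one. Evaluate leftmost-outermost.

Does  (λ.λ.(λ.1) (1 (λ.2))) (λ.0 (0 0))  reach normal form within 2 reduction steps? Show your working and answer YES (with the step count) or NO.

  start: (λ.λ.(λ.1) (1 (λ.2))) (λ.0 (0 0))
  [1] λ.(λ.1) ((λ.0 (0 0)) (λ.λ.0 (0 0)))
  [2] λ.0

Answer: YES — reaches normal form λ.0 in 2 ≤ 2 steps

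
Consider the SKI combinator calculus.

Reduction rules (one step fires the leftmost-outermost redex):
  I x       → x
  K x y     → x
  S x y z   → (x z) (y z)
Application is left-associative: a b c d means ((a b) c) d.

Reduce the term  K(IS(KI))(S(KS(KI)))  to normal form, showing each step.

Answer: normal form = S(KI)  (in 2 steps)

Working:
  start: K(IS(KI))(S(KS(KI)))
  →1  IS(KI)
  →2  S(KI)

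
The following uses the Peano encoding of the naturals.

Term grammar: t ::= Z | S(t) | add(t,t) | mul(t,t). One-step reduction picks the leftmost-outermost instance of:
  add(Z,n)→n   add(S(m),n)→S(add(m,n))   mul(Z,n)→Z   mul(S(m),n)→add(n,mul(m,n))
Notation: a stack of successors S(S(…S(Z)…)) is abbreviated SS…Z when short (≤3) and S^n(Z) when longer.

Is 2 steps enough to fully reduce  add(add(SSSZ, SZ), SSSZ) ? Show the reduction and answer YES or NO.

  start: add(add(SSSZ, SZ), SSSZ)
  →1  add(S(add(SSZ, SZ)), SSSZ)
  →2  S(add(add(SSZ, SZ), SSSZ))

Answer: NO — after 2 steps the term is S(add(add(SSZ, SZ), SSSZ)), not yet normal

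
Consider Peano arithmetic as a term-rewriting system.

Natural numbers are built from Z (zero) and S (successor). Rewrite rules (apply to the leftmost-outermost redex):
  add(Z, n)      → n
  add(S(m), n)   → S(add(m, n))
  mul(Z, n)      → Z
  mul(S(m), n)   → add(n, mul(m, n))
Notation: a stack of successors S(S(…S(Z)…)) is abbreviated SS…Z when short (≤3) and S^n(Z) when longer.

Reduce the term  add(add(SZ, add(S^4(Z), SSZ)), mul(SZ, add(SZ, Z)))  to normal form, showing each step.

Answer: normal form = S^8(Z)  (in 21 steps)

Working:
  start: add(add(SZ, add(S^4(Z), SSZ)), mul(SZ, add(SZ, Z)))
  [1] add(S(add(Z, add(S^4(Z), SSZ))), mul(SZ, add(SZ, Z)))
  [2] S(add(add(Z, add(S^4(Z), SSZ)), mul(SZ, add(SZ, Z))))
  [3] S(add(add(S^4(Z), SSZ), mul(SZ, add(SZ, Z))))
  [4] S(add(S(add(SSSZ, SSZ)), mul(SZ, add(SZ, Z))))
  [5] S(S(add(add(SSSZ, SSZ), mul(SZ, add(SZ, Z)))))
  [6] S(S(add(S(add(SSZ, SSZ)), mul(SZ, add(SZ, Z)))))
  [7] S(S(S(add(add(SSZ, SSZ), mul(SZ, add(SZ, Z))))))
  [8] S(S(S(add(S(add(SZ, SSZ)), mul(SZ, add(SZ, Z))))))
  [9] S(S(S(S(add(add(SZ, SSZ), mul(SZ, add(SZ, Z)))))))
  [10] S(S(S(S(add(S(add(Z, SSZ)), mul(SZ, add(SZ, Z)))))))
  [11] S(S(S(S(S(add(add(Z, SSZ), mul(SZ, add(SZ, Z))))))))
  [12] S(S(S(S(S(add(SSZ, mul(SZ, add(SZ, Z))))))))
  [13] S(S(S(S(S(S(add(SZ, mul(SZ, add(SZ, Z)))))))))
  [14] S(S(S(S(S(S(S(add(Z, mul(SZ, add(SZ, Z))))))))))
  [15] S(S(S(S(S(S(S(mul(SZ, add(SZ, Z)))))))))
  [16] S(S(S(S(S(S(S(add(add(SZ, Z), mul(Z, add(SZ, Z))))))))))
  [17] S(S(S(S(S(S(S(add(S(add(Z, Z)), mul(Z, add(SZ, Z))))))))))
  [18] S(S(S(S(S(S(S(S(add(add(Z, Z), mul(Z, add(SZ, Z)))))))))))
  [19] S(S(S(S(S(S(S(S(add(Z, mul(Z, add(SZ, Z)))))))))))
  [20] S(S(S(S(S(S(S(S(mul(Z, add(SZ, Z))))))))))
  [21] S^8(Z)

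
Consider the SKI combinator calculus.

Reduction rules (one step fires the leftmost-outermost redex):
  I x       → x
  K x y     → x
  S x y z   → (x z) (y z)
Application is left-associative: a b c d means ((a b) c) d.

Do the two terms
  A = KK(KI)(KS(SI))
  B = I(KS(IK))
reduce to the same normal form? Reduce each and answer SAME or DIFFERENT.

Answer: DIFFERENT — A ⇓ KS, B ⇓ S

Reduction:
Term A:
  start: KK(KI)(KS(SI))
  →1  K(KS(SI))
  →2  KS

Term B:
  start: I(KS(IK))
  →1  KS(IK)
  →2  S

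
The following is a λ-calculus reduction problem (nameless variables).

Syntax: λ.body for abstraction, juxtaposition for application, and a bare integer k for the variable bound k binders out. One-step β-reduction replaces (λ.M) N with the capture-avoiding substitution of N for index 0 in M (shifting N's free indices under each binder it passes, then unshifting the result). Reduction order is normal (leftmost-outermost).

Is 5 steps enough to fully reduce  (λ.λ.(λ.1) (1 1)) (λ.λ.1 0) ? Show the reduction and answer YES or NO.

  start: (λ.λ.(λ.1) (1 1)) (λ.λ.1 0)
  →1  λ.(λ.1) ((λ.λ.1 0) (λ.λ.1 0))
  →2  λ.0

Answer: YES — reaches normal form λ.0 in 2 ≤ 5 steps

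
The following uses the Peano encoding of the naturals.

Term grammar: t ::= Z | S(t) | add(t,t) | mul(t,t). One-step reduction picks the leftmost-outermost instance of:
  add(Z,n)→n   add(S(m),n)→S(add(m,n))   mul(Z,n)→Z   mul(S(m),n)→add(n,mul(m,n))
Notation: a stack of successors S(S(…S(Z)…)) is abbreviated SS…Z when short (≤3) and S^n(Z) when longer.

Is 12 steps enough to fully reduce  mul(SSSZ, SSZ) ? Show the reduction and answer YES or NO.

Answer: NO — after 12 steps the term is S(S(S(S(S(S(mul(Z, SSZ))))))), not yet normal

Working:
  start: mul(SSSZ, SSZ)
  [1] add(SSZ, mul(SSZ, SSZ))
  [2] S(add(SZ, mul(SSZ, SSZ)))
  [3] S(S(add(Z, mul(SSZ, SSZ))))
  [4] S(S(mul(SSZ, SSZ)))
  [5] S(S(add(SSZ, mul(SZ, SSZ))))
  [6] S(S(S(add(SZ, mul(SZ, SSZ)))))
  [7] S(S(S(S(add(Z, mul(SZ, SSZ))))))
  [8] S(S(S(S(mul(SZ, SSZ)))))
  [9] S(S(S(S(add(SSZ, mul(Z, SSZ))))))
  [10] S(S(S(S(S(add(SZ, mul(Z, SSZ)))))))
  [11] S(S(S(S(S(S(add(Z, mul(Z, SSZ))))))))
  [12] S(S(S(S(S(S(mul(Z, SSZ)))))))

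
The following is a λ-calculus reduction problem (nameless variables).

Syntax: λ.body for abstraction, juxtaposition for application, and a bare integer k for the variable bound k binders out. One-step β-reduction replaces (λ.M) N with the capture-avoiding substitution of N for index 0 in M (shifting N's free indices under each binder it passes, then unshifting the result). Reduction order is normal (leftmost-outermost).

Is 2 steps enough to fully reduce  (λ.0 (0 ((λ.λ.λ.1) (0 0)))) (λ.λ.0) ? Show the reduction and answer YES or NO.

Answer: YES — reaches normal form λ.0 in 2 ≤ 2 steps

Derivation:
  start: (λ.0 (0 ((λ.λ.λ.1) (0 0)))) (λ.λ.0)
  step 1: (λ.λ.0) ((λ.λ.0) ((λ.λ.λ.1) ((λ.λ.0) (λ.λ.0))))
  step 2: λ.0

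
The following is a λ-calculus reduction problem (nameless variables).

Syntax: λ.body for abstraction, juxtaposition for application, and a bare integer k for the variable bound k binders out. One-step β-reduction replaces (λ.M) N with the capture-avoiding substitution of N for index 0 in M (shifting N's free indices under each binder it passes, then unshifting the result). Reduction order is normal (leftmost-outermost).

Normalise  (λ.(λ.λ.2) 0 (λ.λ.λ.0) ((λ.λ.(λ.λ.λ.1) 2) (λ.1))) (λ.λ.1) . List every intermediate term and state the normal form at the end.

Answer: normal form = λ.λ.λ.λ.1  (in 6 steps)

Working:
  start: (λ.(λ.λ.2) 0 (λ.λ.λ.0) ((λ.λ.(λ.λ.λ.1) 2) (λ.1))) (λ.λ.1)
  →1  (λ.λ.λ.λ.1) (λ.λ.1) (λ.λ.λ.0) ((λ.λ.(λ.λ.λ.1) (λ.λ.1)) (λ.λ.λ.1))
  →2  (λ.λ.λ.1) (λ.λ.λ.0) ((λ.λ.(λ.λ.λ.1) (λ.λ.1)) (λ.λ.λ.1))
  →3  (λ.λ.1) ((λ.λ.(λ.λ.λ.1) (λ.λ.1)) (λ.λ.λ.1))
  →4  λ.(λ.λ.(λ.λ.λ.1) (λ.λ.1)) (λ.λ.λ.1)
  →5  λ.λ.(λ.λ.λ.1) (λ.λ.1)
  →6  λ.λ.λ.λ.1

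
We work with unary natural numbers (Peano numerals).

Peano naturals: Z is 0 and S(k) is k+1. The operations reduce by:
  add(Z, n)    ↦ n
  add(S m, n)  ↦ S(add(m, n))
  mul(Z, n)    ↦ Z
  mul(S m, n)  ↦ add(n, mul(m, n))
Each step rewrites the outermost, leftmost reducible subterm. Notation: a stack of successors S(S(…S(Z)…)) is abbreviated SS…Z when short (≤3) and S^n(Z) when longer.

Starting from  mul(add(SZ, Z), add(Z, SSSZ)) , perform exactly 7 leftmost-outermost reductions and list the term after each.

Answer: after 7 steps: S(S(S(mul(add(Z, Z), add(Z, SSSZ)))))

Reduction:
  start: mul(add(SZ, Z), add(Z, SSSZ))
  [1] mul(S(add(Z, Z)), add(Z, SSSZ))
  [2] add(add(Z, SSSZ), mul(add(Z, Z), add(Z, SSSZ)))
  [3] add(SSSZ, mul(add(Z, Z), add(Z, SSSZ)))
  [4] S(add(SSZ, mul(add(Z, Z), add(Z, SSSZ))))
  [5] S(S(add(SZ, mul(add(Z, Z), add(Z, SSSZ)))))
  [6] S(S(S(add(Z, mul(add(Z, Z), add(Z, SSSZ))))))
  [7] S(S(S(mul(add(Z, Z), add(Z, SSSZ)))))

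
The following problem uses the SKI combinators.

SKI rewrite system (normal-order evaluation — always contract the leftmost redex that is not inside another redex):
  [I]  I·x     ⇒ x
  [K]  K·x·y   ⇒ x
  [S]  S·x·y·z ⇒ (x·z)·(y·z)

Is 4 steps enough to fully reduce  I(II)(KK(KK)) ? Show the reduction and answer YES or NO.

  start: I(II)(KK(KK))
  step 1: II(KK(KK))
  step 2: I(KK(KK))
  step 3: KK(KK)
  step 4: K

Answer: YES — reaches normal form K in 4 ≤ 4 steps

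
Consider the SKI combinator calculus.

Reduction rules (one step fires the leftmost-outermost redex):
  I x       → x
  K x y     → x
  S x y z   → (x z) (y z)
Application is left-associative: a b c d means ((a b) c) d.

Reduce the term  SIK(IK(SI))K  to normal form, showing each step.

Answer: normal form = SIK  (in 4 steps)

Reduction:
  start: SIK(IK(SI))K
  step 1: I(IK(SI))(K(IK(SI)))K
  step 2: IK(SI)(K(IK(SI)))K
  step 3: K(SI)(K(IK(SI)))K
  step 4: SIK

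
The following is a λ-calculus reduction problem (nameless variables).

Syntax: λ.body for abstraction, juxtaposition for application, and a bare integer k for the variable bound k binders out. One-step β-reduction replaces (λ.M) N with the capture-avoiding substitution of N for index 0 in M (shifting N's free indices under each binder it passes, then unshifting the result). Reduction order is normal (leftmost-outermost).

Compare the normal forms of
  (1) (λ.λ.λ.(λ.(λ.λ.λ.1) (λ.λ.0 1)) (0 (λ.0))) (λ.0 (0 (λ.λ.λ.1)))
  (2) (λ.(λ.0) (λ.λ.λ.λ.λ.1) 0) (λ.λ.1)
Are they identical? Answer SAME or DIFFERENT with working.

Answer: SAME — A ⇓ λ.λ.λ.λ.1, B ⇓ λ.λ.λ.λ.1

Reduction:
Term A:
  start: (λ.λ.λ.(λ.(λ.λ.λ.1) (λ.λ.0 1)) (0 (λ.0))) (λ.0 (0 (λ.λ.λ.1)))
  [1] λ.λ.(λ.(λ.λ.λ.1) (λ.λ.0 1)) (0 (λ.0))
  [2] λ.λ.(λ.λ.λ.1) (λ.λ.0 1)
  [3] λ.λ.λ.λ.1

Term B:
  start: (λ.(λ.0) (λ.λ.λ.λ.λ.1) 0) (λ.λ.1)
  [1] (λ.0) (λ.λ.λ.λ.λ.1) (λ.λ.1)
  [2] (λ.λ.λ.λ.λ.1) (λ.λ.1)
  [3] λ.λ.λ.λ.1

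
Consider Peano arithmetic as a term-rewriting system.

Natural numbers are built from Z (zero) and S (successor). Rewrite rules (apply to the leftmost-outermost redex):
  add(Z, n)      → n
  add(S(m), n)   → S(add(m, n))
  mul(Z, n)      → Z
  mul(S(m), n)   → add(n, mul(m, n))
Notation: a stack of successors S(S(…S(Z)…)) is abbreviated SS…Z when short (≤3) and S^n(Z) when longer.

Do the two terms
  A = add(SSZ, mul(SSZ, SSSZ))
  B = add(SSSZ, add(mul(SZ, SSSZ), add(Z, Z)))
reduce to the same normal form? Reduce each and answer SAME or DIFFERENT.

Term A:
  start: add(SSZ, mul(SSZ, SSSZ))
  step 1: S(add(SZ, mul(SSZ, SSSZ)))
  step 2: S(S(add(Z, mul(SSZ, SSSZ))))
  step 3: S(S(mul(SSZ, SSSZ)))
  step 4: S(S(add(SSSZ, mul(SZ, SSSZ))))
  step 5: S(S(S(add(SSZ, mul(SZ, SSSZ)))))
  step 6: S(S(S(S(add(SZ, mul(SZ, SSSZ))))))
  step 7: S(S(S(S(S(add(Z, mul(SZ, SSSZ)))))))
  step 8: S(S(S(S(S(mul(SZ, SSSZ))))))
  step 9: S(S(S(S(S(add(SSSZ, mul(Z, SSSZ)))))))
  step 10: S(S(S(S(S(S(add(SSZ, mul(Z, SSSZ))))))))
  step 11: S(S(S(S(S(S(S(add(SZ, mul(Z, SSSZ)))))))))
  step 12: S(S(S(S(S(S(S(S(add(Z, mul(Z, SSSZ))))))))))
  step 13: S(S(S(S(S(S(S(S(mul(Z, SSSZ)))))))))
  step 14: S^8(Z)

Term B:
  start: add(SSSZ, add(mul(SZ, SSSZ), add(Z, Z)))
  step 1: S(add(SSZ, add(mul(SZ, SSSZ), add(Z, Z))))
  step 2: S(S(add(SZ, add(mul(SZ, SSSZ), add(Z, Z)))))
  step 3: S(S(S(add(Z, add(mul(SZ, SSSZ), add(Z, Z))))))
  step 4: S(S(S(add(mul(SZ, SSSZ), add(Z, Z)))))
  step 5: S(S(S(add(add(SSSZ, mul(Z, SSSZ)), add(Z, Z)))))
  step 6: S(S(S(add(S(add(SSZ, mul(Z, SSSZ))), add(Z, Z)))))
  step 7: S(S(S(S(add(add(SSZ, mul(Z, SSSZ)), add(Z, Z))))))
  step 8: S(S(S(S(add(S(add(SZ, mul(Z, SSSZ))), add(Z, Z))))))
  step 9: S(S(S(S(S(add(add(SZ, mul(Z, SSSZ)), add(Z, Z)))))))
  step 10: S(S(S(S(S(add(S(add(Z, mul(Z, SSSZ))), add(Z, Z)))))))
  step 11: S(S(S(S(S(S(add(add(Z, mul(Z, SSSZ)), add(Z, Z))))))))
  step 12: S(S(S(S(S(S(add(mul(Z, SSSZ), add(Z, Z))))))))
  step 13: S(S(S(S(S(S(add(Z, add(Z, Z))))))))
  step 14: S(S(S(S(S(S(add(Z, Z)))))))
  step 15: S^6(Z)

Answer: DIFFERENT — A ⇓ S^8(Z), B ⇓ S^6(Z)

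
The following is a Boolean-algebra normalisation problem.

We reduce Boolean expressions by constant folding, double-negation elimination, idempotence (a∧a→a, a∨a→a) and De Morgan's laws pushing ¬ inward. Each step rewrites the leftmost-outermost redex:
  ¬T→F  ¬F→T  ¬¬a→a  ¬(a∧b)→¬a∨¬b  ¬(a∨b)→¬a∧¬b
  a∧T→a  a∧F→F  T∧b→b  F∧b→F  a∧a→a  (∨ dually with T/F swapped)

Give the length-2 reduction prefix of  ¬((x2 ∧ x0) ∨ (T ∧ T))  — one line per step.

  start: ¬((x2 ∧ x0) ∨ (T ∧ T))
  step 1: ¬(x2 ∧ x0) ∧ ¬(T ∧ T)
  step 2: (¬x2 ∨ ¬x0) ∧ ¬(T ∧ T)

Answer: after 2 steps: (¬x2 ∨ ¬x0) ∧ ¬(T ∧ T)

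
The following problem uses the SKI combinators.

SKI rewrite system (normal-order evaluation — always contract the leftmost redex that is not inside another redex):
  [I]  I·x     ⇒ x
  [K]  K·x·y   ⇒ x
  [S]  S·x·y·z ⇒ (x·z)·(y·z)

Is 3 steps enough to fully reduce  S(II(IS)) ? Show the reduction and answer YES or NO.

  start: S(II(IS))
  step 1: S(I(IS))
  step 2: S(IS)
  step 3: SS

Answer: YES — reaches normal form SS in 3 ≤ 3 steps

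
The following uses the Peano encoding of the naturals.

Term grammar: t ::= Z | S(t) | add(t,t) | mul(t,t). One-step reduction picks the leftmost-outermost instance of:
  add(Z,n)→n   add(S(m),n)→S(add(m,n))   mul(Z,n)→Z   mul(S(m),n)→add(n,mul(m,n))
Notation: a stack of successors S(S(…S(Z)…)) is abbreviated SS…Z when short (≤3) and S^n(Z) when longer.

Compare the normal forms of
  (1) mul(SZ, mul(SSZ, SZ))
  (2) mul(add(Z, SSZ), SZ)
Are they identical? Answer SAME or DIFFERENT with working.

Answer: SAME — A ⇓ SSZ, B ⇓ SSZ

Working:
Term A:
  start: mul(SZ, mul(SSZ, SZ))
  [1] add(mul(SSZ, SZ), mul(Z, mul(SSZ, SZ)))
  [2] add(add(SZ, mul(SZ, SZ)), mul(Z, mul(SSZ, SZ)))
  [3] add(S(add(Z, mul(SZ, SZ))), mul(Z, mul(SSZ, SZ)))
  [4] S(add(add(Z, mul(SZ, SZ)), mul(Z, mul(SSZ, SZ))))
  [5] S(add(mul(SZ, SZ), mul(Z, mul(SSZ, SZ))))
  [6] S(add(add(SZ, mul(Z, SZ)), mul(Z, mul(SSZ, SZ))))
  [7] S(add(S(add(Z, mul(Z, SZ))), mul(Z, mul(SSZ, SZ))))
  [8] S(S(add(add(Z, mul(Z, SZ)), mul(Z, mul(SSZ, SZ)))))
  [9] S(S(add(mul(Z, SZ), mul(Z, mul(SSZ, SZ)))))
  [10] S(S(add(Z, mul(Z, mul(SSZ, SZ)))))
  [11] S(S(mul(Z, mul(SSZ, SZ))))
  [12] SSZ

Term B:
  start: mul(add(Z, SSZ), SZ)
  [1] mul(SSZ, SZ)
  [2] add(SZ, mul(SZ, SZ))
  [3] S(add(Z, mul(SZ, SZ)))
  [4] S(mul(SZ, SZ))
  [5] S(add(SZ, mul(Z, SZ)))
  [6] S(S(add(Z, mul(Z, SZ))))
  [7] S(S(mul(Z, SZ)))
  [8] SSZ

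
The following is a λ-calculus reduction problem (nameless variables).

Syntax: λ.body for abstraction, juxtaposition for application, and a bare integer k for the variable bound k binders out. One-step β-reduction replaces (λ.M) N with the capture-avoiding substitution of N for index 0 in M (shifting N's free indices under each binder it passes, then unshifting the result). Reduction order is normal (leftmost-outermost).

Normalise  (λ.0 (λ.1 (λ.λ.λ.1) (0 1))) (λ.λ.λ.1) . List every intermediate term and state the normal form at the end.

  start: (λ.0 (λ.1 (λ.λ.λ.1) (0 1))) (λ.λ.λ.1)
  [1] (λ.λ.λ.1) (λ.(λ.λ.λ.1) (λ.λ.λ.1) (0 (λ.λ.λ.1)))
  [2] λ.λ.1

Answer: normal form = λ.λ.1  (in 2 steps)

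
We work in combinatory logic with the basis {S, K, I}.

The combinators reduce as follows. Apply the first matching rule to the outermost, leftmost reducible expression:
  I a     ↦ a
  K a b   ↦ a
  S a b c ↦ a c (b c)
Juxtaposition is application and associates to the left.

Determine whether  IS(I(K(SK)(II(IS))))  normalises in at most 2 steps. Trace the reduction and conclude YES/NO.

  start: IS(I(K(SK)(II(IS))))
  [1] S(I(K(SK)(II(IS))))
  [2] S(K(SK)(II(IS)))

Answer: NO — after 2 steps the term is S(K(SK)(II(IS))), not yet normal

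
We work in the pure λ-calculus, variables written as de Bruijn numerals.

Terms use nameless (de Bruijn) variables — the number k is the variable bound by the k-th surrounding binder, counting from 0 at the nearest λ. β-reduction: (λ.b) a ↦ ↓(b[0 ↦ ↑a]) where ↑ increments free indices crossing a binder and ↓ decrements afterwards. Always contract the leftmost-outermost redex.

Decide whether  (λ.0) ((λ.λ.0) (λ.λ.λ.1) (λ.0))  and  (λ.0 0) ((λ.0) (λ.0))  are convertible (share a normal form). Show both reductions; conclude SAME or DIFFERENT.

Term A:
  start: (λ.0) ((λ.λ.0) (λ.λ.λ.1) (λ.0))
  [1] (λ.λ.0) (λ.λ.λ.1) (λ.0)
  [2] (λ.0) (λ.0)
  [3] λ.0

Term B:
  start: (λ.0 0) ((λ.0) (λ.0))
  [1] (λ.0) (λ.0) ((λ.0) (λ.0))
  [2] (λ.0) ((λ.0) (λ.0))
  [3] (λ.0) (λ.0)
  [4] λ.0

Answer: SAME — A ⇓ λ.0, B ⇓ λ.0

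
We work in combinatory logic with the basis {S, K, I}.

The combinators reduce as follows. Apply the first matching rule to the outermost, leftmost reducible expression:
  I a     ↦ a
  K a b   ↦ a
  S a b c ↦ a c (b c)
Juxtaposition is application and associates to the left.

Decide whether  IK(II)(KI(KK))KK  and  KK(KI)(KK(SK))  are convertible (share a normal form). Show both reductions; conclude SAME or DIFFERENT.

Answer: SAME — A ⇓ KK, B ⇓ KK

Derivation:
Term A:
  start: IK(II)(KI(KK))KK
  step 1: K(II)(KI(KK))KK
  step 2: IIKK
  step 3: IKK
  step 4: KK

Term B:
  start: KK(KI)(KK(SK))
  step 1: K(KK(SK))
  step 2: KK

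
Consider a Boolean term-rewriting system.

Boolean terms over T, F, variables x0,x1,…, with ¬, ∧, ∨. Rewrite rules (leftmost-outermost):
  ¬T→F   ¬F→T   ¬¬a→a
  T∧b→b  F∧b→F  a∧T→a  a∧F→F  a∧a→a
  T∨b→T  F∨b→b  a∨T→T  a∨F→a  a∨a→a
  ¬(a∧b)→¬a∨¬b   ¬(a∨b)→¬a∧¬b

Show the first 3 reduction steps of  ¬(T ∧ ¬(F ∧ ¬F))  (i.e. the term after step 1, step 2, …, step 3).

  start: ¬(T ∧ ¬(F ∧ ¬F))
  step 1: ¬T ∨ ¬¬(F ∧ ¬F)
  step 2: F ∨ ¬¬(F ∧ ¬F)
  step 3: ¬¬(F ∧ ¬F)

Answer: after 3 steps: ¬¬(F ∧ ¬F)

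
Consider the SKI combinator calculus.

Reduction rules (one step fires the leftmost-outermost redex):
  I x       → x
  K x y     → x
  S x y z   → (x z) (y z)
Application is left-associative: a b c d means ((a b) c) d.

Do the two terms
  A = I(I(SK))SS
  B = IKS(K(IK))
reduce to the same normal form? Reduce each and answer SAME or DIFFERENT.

Term A:
  start: I(I(SK))SS
  [1] I(SK)SS
  [2] SKSS
  [3] KS(SS)
  [4] S

Term B:
  start: IKS(K(IK))
  [1] KS(K(IK))
  [2] S

Answer: SAME — A ⇓ S, B ⇓ S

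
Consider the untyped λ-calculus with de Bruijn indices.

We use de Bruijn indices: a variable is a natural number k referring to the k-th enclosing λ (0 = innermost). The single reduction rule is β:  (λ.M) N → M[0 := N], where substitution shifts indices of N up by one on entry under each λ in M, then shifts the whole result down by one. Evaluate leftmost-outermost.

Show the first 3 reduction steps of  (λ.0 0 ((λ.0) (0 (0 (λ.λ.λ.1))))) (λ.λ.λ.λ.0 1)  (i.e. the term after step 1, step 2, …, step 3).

Answer: after 3 steps: λ.λ.0 1

Reduction:
  start: (λ.0 0 ((λ.0) (0 (0 (λ.λ.λ.1))))) (λ.λ.λ.λ.0 1)
  step 1: (λ.λ.λ.λ.0 1) (λ.λ.λ.λ.0 1) ((λ.0) ((λ.λ.λ.λ.0 1) ((λ.λ.λ.λ.0 1) (λ.λ.λ.1))))
  step 2: (λ.λ.λ.0 1) ((λ.0) ((λ.λ.λ.λ.0 1) ((λ.λ.λ.λ.0 1) (λ.λ.λ.1))))
  step 3: λ.λ.0 1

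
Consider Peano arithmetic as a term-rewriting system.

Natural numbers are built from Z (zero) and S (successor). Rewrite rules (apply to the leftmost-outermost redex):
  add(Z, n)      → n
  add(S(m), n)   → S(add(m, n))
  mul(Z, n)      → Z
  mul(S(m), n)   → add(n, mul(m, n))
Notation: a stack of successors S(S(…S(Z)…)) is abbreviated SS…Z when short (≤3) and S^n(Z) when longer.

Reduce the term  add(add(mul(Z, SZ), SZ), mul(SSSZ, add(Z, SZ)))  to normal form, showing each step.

  start: add(add(mul(Z, SZ), SZ), mul(SSSZ, add(Z, SZ)))
  →1  add(add(Z, SZ), mul(SSSZ, add(Z, SZ)))
  →2  add(SZ, mul(SSSZ, add(Z, SZ)))
  →3  S(add(Z, mul(SSSZ, add(Z, SZ))))
  →4  S(mul(SSSZ, add(Z, SZ)))
  →5  S(add(add(Z, SZ), mul(SSZ, add(Z, SZ))))
  →6  S(add(SZ, mul(SSZ, add(Z, SZ))))
  →7  S(S(add(Z, mul(SSZ, add(Z, SZ)))))
  →8  S(S(mul(SSZ, add(Z, SZ))))
  →9  S(S(add(add(Z, SZ), mul(SZ, add(Z, SZ)))))
  →10  S(S(add(SZ, mul(SZ, add(Z, SZ)))))
  →11  S(S(S(add(Z, mul(SZ, add(Z, SZ))))))
  →12  S(S(S(mul(SZ, add(Z, SZ)))))
  →13  S(S(S(add(add(Z, SZ), mul(Z, add(Z, SZ))))))
  →14  S(S(S(add(SZ, mul(Z, add(Z, SZ))))))
  →15  S(S(S(S(add(Z, mul(Z, add(Z, SZ)))))))
  →16  S(S(S(S(mul(Z, add(Z, SZ))))))
  →17  S^4(Z)

Answer: normal form = S^4(Z)  (in 17 steps)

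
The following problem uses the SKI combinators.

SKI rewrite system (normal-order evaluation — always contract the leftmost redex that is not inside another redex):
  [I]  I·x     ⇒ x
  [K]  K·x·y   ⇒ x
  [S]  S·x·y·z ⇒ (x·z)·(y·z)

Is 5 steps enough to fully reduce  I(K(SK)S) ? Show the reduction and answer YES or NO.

  start: I(K(SK)S)
  [1] K(SK)S
  [2] SK

Answer: YES — reaches normal form SK in 2 ≤ 5 steps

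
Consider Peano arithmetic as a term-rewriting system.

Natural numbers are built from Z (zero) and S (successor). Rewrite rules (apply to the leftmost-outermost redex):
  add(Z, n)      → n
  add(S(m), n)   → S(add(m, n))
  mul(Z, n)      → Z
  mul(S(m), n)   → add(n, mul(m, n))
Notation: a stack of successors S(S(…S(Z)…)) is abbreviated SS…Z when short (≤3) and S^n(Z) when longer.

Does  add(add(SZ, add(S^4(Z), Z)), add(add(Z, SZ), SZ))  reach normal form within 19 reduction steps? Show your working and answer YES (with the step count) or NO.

  start: add(add(SZ, add(S^4(Z), Z)), add(add(Z, SZ), SZ))
  →1  add(S(add(Z, add(S^4(Z), Z))), add(add(Z, SZ), SZ))
  →2  S(add(add(Z, add(S^4(Z), Z)), add(add(Z, SZ), SZ)))
  →3  S(add(add(S^4(Z), Z), add(add(Z, SZ), SZ)))
  →4  S(add(S(add(SSSZ, Z)), add(add(Z, SZ), SZ)))
  →5  S(S(add(add(SSSZ, Z), add(add(Z, SZ), SZ))))
  →6  S(S(add(S(add(SSZ, Z)), add(add(Z, SZ), SZ))))
  →7  S(S(S(add(add(SSZ, Z), add(add(Z, SZ), SZ)))))
  →8  S(S(S(add(S(add(SZ, Z)), add(add(Z, SZ), SZ)))))
  →9  S(S(S(S(add(add(SZ, Z), add(add(Z, SZ), SZ))))))
  →10  S(S(S(S(add(S(add(Z, Z)), add(add(Z, SZ), SZ))))))
  →11  S(S(S(S(S(add(add(Z, Z), add(add(Z, SZ), SZ)))))))
  →12  S(S(S(S(S(add(Z, add(add(Z, SZ), SZ)))))))
  →13  S(S(S(S(S(add(add(Z, SZ), SZ))))))
  →14  S(S(S(S(S(add(SZ, SZ))))))
  →15  S(S(S(S(S(S(add(Z, SZ)))))))
  →16  S^7(Z)

Answer: YES — reaches normal form S^7(Z) in 16 ≤ 19 steps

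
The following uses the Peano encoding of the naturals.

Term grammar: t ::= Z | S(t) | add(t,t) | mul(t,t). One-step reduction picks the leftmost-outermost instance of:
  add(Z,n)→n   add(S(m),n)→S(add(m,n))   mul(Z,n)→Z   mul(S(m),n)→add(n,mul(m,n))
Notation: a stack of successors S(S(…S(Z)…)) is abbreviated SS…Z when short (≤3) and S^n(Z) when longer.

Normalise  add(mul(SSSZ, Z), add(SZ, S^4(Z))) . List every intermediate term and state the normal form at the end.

Answer: normal form = S^5(Z)  (in 10 steps)

Reduction:
  start: add(mul(SSSZ, Z), add(SZ, S^4(Z)))
  →1  add(add(Z, mul(SSZ, Z)), add(SZ, S^4(Z)))
  →2  add(mul(SSZ, Z), add(SZ, S^4(Z)))
  →3  add(add(Z, mul(SZ, Z)), add(SZ, S^4(Z)))
  →4  add(mul(SZ, Z), add(SZ, S^4(Z)))
  →5  add(add(Z, mul(Z, Z)), add(SZ, S^4(Z)))
  →6  add(mul(Z, Z), add(SZ, S^4(Z)))
  →7  add(Z, add(SZ, S^4(Z)))
  →8  add(SZ, S^4(Z))
  →9  S(add(Z, S^4(Z)))
  →10  S^5(Z)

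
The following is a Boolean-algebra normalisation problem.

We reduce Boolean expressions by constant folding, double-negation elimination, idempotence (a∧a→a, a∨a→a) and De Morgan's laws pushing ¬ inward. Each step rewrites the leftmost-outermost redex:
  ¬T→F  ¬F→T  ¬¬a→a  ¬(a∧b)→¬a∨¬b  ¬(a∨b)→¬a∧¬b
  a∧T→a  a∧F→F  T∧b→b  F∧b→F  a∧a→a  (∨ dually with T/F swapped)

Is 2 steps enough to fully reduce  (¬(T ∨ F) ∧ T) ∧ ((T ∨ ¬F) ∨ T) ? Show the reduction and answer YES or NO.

  start: (¬(T ∨ F) ∧ T) ∧ ((T ∨ ¬F) ∨ T)
  [1] ¬(T ∨ F) ∧ ((T ∨ ¬F) ∨ T)
  [2] (¬T ∧ ¬F) ∧ ((T ∨ ¬F) ∨ T)

Answer: NO — after 2 steps the term is (¬T ∧ ¬F) ∧ ((T ∨ ¬F) ∨ T), not yet normal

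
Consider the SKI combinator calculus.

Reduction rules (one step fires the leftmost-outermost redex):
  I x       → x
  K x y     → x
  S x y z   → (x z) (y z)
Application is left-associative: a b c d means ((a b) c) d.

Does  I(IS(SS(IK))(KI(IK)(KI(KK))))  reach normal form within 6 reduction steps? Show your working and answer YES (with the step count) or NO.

  start: I(IS(SS(IK))(KI(IK)(KI(KK))))
  [1] IS(SS(IK))(KI(IK)(KI(KK)))
  [2] S(SS(IK))(KI(IK)(KI(KK)))
  [3] S(SSK)(KI(IK)(KI(KK)))
  [4] S(SSK)(I(KI(KK)))
  [5] S(SSK)(KI(KK))
  [6] S(SSK)I

Answer: YES — reaches normal form S(SSK)I in 6 ≤ 6 steps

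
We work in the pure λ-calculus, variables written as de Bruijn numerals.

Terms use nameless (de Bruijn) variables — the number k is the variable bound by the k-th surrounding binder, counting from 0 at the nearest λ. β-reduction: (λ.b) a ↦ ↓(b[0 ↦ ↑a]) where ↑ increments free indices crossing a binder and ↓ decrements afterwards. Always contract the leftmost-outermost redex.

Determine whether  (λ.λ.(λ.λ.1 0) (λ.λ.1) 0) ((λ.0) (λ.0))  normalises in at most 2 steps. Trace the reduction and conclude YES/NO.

  start: (λ.λ.(λ.λ.1 0) (λ.λ.1) 0) ((λ.0) (λ.0))
  →1  λ.(λ.λ.1 0) (λ.λ.1) 0
  →2  λ.(λ.(λ.λ.1) 0) 0

Answer: NO — after 2 steps the term is λ.(λ.(λ.λ.1) 0) 0, not yet normal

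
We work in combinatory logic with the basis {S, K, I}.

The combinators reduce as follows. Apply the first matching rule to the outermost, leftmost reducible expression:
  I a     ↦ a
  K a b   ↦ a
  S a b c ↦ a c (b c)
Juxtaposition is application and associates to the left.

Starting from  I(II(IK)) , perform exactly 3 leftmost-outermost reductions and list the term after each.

Answer: after 3 steps: IK

Derivation:
  start: I(II(IK))
  [1] II(IK)
  [2] I(IK)
  [3] IK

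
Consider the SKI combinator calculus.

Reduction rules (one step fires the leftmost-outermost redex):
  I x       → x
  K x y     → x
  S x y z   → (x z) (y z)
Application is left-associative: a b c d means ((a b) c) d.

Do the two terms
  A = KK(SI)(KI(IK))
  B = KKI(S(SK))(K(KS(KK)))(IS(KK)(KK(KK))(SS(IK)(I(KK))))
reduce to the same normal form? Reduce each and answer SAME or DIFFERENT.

Answer: DIFFERENT — A ⇓ KI, B ⇓ S(SK)(K(K(S(KK)(K(KK)))))

Working:
Term A:
  start: KK(SI)(KI(IK))
  step 1: K(KI(IK))
  step 2: KI

Term B:
  start: KKI(S(SK))(K(KS(KK)))(IS(KK)(KK(KK))(SS(IK)(I(KK))))
  step 1: K(S(SK))(K(KS(KK)))(IS(KK)(KK(KK))(SS(IK)(I(KK))))
  step 2: S(SK)(IS(KK)(KK(KK))(SS(IK)(I(KK))))
  step 3: S(SK)(S(KK)(KK(KK))(SS(IK)(I(KK))))
  step 4: S(SK)(KK(SS(IK)(I(KK)))(KK(KK)(SS(IK)(I(KK)))))
  step 5: S(SK)(K(KK(KK)(SS(IK)(I(KK)))))
  step 6: S(SK)(K(K(SS(IK)(I(KK)))))
  step 7: S(SK)(K(K(S(I(KK))(IK(I(KK))))))
  step 8: S(SK)(K(K(S(KK)(IK(I(KK))))))
  step 9: S(SK)(K(K(S(KK)(K(I(KK))))))
  step 10: S(SK)(K(K(S(KK)(K(KK)))))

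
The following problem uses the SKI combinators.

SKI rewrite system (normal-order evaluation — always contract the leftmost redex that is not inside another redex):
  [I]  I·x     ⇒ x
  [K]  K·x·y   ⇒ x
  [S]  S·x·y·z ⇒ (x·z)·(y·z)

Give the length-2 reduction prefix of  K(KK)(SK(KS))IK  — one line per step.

  start: K(KK)(SK(KS))IK
  step 1: KKIK
  step 2: KK

Answer: after 2 steps: KK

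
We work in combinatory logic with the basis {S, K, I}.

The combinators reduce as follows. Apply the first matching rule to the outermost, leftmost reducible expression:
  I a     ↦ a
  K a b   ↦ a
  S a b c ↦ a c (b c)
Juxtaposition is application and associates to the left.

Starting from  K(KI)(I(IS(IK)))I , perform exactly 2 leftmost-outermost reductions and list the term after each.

  start: K(KI)(I(IS(IK)))I
  step 1: KII
  step 2: I

Answer: after 2 steps: I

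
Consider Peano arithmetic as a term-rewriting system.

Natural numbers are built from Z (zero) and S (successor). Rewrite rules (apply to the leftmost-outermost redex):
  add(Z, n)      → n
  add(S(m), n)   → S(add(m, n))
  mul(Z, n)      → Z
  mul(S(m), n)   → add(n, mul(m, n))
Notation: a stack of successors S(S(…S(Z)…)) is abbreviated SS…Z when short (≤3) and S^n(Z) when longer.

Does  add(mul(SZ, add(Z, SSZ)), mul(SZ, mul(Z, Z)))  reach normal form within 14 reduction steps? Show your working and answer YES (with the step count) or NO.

Answer: YES — reaches normal form SSZ in 13 ≤ 14 steps

Working:
  start: add(mul(SZ, add(Z, SSZ)), mul(SZ, mul(Z, Z)))
  step 1: add(add(add(Z, SSZ), mul(Z, add(Z, SSZ))), mul(SZ, mul(Z, Z)))
  step 2: add(add(SSZ, mul(Z, add(Z, SSZ))), mul(SZ, mul(Z, Z)))
  step 3: add(S(add(SZ, mul(Z, add(Z, SSZ)))), mul(SZ, mul(Z, Z)))
  step 4: S(add(add(SZ, mul(Z, add(Z, SSZ))), mul(SZ, mul(Z, Z))))
  step 5: S(add(S(add(Z, mul(Z, add(Z, SSZ)))), mul(SZ, mul(Z, Z))))
  step 6: S(S(add(add(Z, mul(Z, add(Z, SSZ))), mul(SZ, mul(Z, Z)))))
  step 7: S(S(add(mul(Z, add(Z, SSZ)), mul(SZ, mul(Z, Z)))))
  step 8: S(S(add(Z, mul(SZ, mul(Z, Z)))))
  step 9: S(S(mul(SZ, mul(Z, Z))))
  step 10: S(S(add(mul(Z, Z), mul(Z, mul(Z, Z)))))
  step 11: S(S(add(Z, mul(Z, mul(Z, Z)))))
  step 12: S(S(mul(Z, mul(Z, Z))))
  step 13: SSZ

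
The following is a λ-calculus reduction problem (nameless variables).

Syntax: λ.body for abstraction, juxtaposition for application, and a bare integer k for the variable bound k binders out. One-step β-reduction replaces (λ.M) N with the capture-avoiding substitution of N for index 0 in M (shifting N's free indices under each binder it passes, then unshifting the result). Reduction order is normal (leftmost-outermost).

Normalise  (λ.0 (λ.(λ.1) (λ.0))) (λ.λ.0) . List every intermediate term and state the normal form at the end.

  start: (λ.0 (λ.(λ.1) (λ.0))) (λ.λ.0)
  step 1: (λ.λ.0) (λ.(λ.1) (λ.0))
  step 2: λ.0

Answer: normal form = λ.0  (in 2 steps)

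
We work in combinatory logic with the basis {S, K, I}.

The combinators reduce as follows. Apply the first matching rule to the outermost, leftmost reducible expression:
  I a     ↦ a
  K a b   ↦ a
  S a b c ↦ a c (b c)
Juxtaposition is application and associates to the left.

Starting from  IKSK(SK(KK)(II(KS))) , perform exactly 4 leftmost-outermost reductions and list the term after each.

  start: IKSK(SK(KK)(II(KS)))
  [1] KSK(SK(KK)(II(KS)))
  [2] S(SK(KK)(II(KS)))
  [3] S(K(II(KS))(KK(II(KS))))
  [4] S(II(KS))

Answer: after 4 steps: S(II(KS))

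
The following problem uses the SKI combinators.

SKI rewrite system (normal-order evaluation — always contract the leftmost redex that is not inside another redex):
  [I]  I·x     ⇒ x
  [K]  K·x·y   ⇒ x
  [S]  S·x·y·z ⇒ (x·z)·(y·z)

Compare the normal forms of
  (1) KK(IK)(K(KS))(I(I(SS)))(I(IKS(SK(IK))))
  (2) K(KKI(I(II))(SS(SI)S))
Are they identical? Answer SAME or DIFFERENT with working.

Answer: DIFFERENT — A ⇓ KS, B ⇓ KI

Derivation:
Term A:
  start: KK(IK)(K(KS))(I(I(SS)))(I(IKS(SK(IK))))
  step 1: K(K(KS))(I(I(SS)))(I(IKS(SK(IK))))
  step 2: K(KS)(I(IKS(SK(IK))))
  step 3: KS

Term B:
  start: K(KKI(I(II))(SS(SI)S))
  step 1: K(K(I(II))(SS(SI)S))
  step 2: K(I(II))
  step 3: K(II)
  step 4: KI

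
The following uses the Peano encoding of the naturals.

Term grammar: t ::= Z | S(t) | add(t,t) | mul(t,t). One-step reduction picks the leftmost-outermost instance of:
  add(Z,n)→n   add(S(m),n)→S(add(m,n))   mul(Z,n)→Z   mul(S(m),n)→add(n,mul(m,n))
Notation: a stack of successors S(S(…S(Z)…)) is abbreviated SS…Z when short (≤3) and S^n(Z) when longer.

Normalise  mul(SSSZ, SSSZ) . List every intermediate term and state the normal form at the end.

Answer: normal form = S^9(Z)  (in 16 steps)

Derivation:
  start: mul(SSSZ, SSSZ)
  step 1: add(SSSZ, mul(SSZ, SSSZ))
  step 2: S(add(SSZ, mul(SSZ, SSSZ)))
  step 3: S(S(add(SZ, mul(SSZ, SSSZ))))
  step 4: S(S(S(add(Z, mul(SSZ, SSSZ)))))
  step 5: S(S(S(mul(SSZ, SSSZ))))
  step 6: S(S(S(add(SSSZ, mul(SZ, SSSZ)))))
  step 7: S(S(S(S(add(SSZ, mul(SZ, SSSZ))))))
  step 8: S(S(S(S(S(add(SZ, mul(SZ, SSSZ)))))))
  step 9: S(S(S(S(S(S(add(Z, mul(SZ, SSSZ))))))))
  step 10: S(S(S(S(S(S(mul(SZ, SSSZ)))))))
  step 11: S(S(S(S(S(S(add(SSSZ, mul(Z, SSSZ))))))))
  step 12: S(S(S(S(S(S(S(add(SSZ, mul(Z, SSSZ)))))))))
  step 13: S(S(S(S(S(S(S(S(add(SZ, mul(Z, SSSZ))))))))))
  step 14: S(S(S(S(S(S(S(S(S(add(Z, mul(Z, SSSZ)))))))))))
  step 15: S(S(S(S(S(S(S(S(S(mul(Z, SSSZ))))))))))
  step 16: S^9(Z)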